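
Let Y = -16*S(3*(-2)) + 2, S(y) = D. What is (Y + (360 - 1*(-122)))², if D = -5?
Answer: 318096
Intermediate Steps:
S(y) = -5
Y = 82 (Y = -16*(-5) + 2 = 80 + 2 = 82)
(Y + (360 - 1*(-122)))² = (82 + (360 - 1*(-122)))² = (82 + (360 + 122))² = (82 + 482)² = 564² = 318096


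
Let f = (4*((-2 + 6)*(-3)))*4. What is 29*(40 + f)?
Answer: -4408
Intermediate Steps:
f = -192 (f = (4*(4*(-3)))*4 = (4*(-12))*4 = -48*4 = -192)
29*(40 + f) = 29*(40 - 192) = 29*(-152) = -4408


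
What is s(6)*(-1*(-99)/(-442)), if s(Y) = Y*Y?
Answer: -1782/221 ≈ -8.0634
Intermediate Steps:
s(Y) = Y²
s(6)*(-1*(-99)/(-442)) = 6²*(-1*(-99)/(-442)) = 36*(99*(-1/442)) = 36*(-99/442) = -1782/221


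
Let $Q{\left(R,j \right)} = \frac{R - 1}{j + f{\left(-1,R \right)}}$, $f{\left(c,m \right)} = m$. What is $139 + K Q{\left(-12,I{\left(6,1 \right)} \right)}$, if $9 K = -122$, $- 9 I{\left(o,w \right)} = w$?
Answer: $\frac{13565}{109} \approx 124.45$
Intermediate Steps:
$I{\left(o,w \right)} = - \frac{w}{9}$
$K = - \frac{122}{9}$ ($K = \frac{1}{9} \left(-122\right) = - \frac{122}{9} \approx -13.556$)
$Q{\left(R,j \right)} = \frac{-1 + R}{R + j}$ ($Q{\left(R,j \right)} = \frac{R - 1}{j + R} = \frac{R + \left(-4 + 3\right)}{R + j} = \frac{R - 1}{R + j} = \frac{-1 + R}{R + j}$)
$139 + K Q{\left(-12,I{\left(6,1 \right)} \right)} = 139 - \frac{122 \frac{-1 - 12}{-12 - \frac{1}{9}}}{9} = 139 - \frac{122 \frac{1}{-12 - \frac{1}{9}} \left(-13\right)}{9} = 139 - \frac{122 \frac{1}{- \frac{109}{9}} \left(-13\right)}{9} = 139 - \frac{122 \left(\left(- \frac{9}{109}\right) \left(-13\right)\right)}{9} = 139 - \frac{1586}{109} = \frac{13565}{109}$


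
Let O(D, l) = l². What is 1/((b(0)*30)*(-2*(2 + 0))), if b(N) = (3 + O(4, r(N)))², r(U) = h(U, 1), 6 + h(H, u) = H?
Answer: -1/182520 ≈ -5.4789e-6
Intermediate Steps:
h(H, u) = -6 + H
r(U) = -6 + U
b(N) = (3 + (-6 + N)²)²
1/((b(0)*30)*(-2*(2 + 0))) = 1/(((3 + (-6 + 0)²)²*30)*(-2*(2 + 0))) = 1/(((3 + (-6)²)²*30)*(-2*2)) = 1/(((3 + 36)²*30)*(-4)) = 1/((39²*30)*(-4)) = 1/((1521*30)*(-4)) = 1/(45630*(-4)) = 1/(-182520) = -1/182520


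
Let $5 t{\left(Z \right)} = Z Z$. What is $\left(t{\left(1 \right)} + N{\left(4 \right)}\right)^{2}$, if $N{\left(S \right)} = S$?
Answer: $\frac{441}{25} \approx 17.64$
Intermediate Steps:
$t{\left(Z \right)} = \frac{Z^{2}}{5}$ ($t{\left(Z \right)} = \frac{Z Z}{5} = \frac{Z^{2}}{5}$)
$\left(t{\left(1 \right)} + N{\left(4 \right)}\right)^{2} = \left(\frac{1^{2}}{5} + 4\right)^{2} = \left(\frac{1}{5} \cdot 1 + 4\right)^{2} = \left(\frac{1}{5} + 4\right)^{2} = \left(\frac{21}{5}\right)^{2} = \frac{441}{25}$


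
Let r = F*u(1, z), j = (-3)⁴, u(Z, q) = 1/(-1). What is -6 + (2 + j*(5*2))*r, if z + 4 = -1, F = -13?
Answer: 10550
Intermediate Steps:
z = -5 (z = -4 - 1 = -5)
u(Z, q) = -1 (u(Z, q) = 1*(-1) = -1)
j = 81
r = 13 (r = -13*(-1) = 13)
-6 + (2 + j*(5*2))*r = -6 + (2 + 81*(5*2))*13 = -6 + (2 + 81*10)*13 = -6 + (2 + 810)*13 = -6 + 812*13 = -6 + 10556 = 10550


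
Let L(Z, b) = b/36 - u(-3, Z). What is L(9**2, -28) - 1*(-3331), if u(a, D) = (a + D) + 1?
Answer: 29261/9 ≈ 3251.2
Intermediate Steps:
u(a, D) = 1 + D + a (u(a, D) = (D + a) + 1 = 1 + D + a)
L(Z, b) = 2 - Z + b/36 (L(Z, b) = b/36 - (1 + Z - 3) = b*(1/36) - (-2 + Z) = b/36 + (2 - Z) = 2 - Z + b/36)
L(9**2, -28) - 1*(-3331) = (2 - 1*9**2 + (1/36)*(-28)) - 1*(-3331) = (2 - 1*81 - 7/9) + 3331 = (2 - 81 - 7/9) + 3331 = -718/9 + 3331 = 29261/9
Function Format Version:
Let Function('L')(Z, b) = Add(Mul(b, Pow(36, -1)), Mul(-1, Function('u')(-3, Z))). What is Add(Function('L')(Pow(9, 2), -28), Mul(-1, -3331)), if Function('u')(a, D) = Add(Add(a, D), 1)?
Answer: Rational(29261, 9) ≈ 3251.2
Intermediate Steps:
Function('u')(a, D) = Add(1, D, a) (Function('u')(a, D) = Add(Add(D, a), 1) = Add(1, D, a))
Function('L')(Z, b) = Add(2, Mul(-1, Z), Mul(Rational(1, 36), b)) (Function('L')(Z, b) = Add(Mul(b, Pow(36, -1)), Mul(-1, Add(1, Z, -3))) = Add(Mul(b, Rational(1, 36)), Mul(-1, Add(-2, Z))) = Add(Mul(Rational(1, 36), b), Add(2, Mul(-1, Z))) = Add(2, Mul(-1, Z), Mul(Rational(1, 36), b)))
Add(Function('L')(Pow(9, 2), -28), Mul(-1, -3331)) = Add(Add(2, Mul(-1, Pow(9, 2)), Mul(Rational(1, 36), -28)), Mul(-1, -3331)) = Add(Add(2, Mul(-1, 81), Rational(-7, 9)), 3331) = Add(Add(2, -81, Rational(-7, 9)), 3331) = Add(Rational(-718, 9), 3331) = Rational(29261, 9)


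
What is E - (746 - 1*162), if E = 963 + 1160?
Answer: 1539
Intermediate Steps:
E = 2123
E - (746 - 1*162) = 2123 - (746 - 1*162) = 2123 - (746 - 162) = 2123 - 1*584 = 2123 - 584 = 1539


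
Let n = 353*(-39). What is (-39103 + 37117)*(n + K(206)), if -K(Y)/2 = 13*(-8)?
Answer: 26928174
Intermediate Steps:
K(Y) = 208 (K(Y) = -26*(-8) = -2*(-104) = 208)
n = -13767
(-39103 + 37117)*(n + K(206)) = (-39103 + 37117)*(-13767 + 208) = -1986*(-13559) = 26928174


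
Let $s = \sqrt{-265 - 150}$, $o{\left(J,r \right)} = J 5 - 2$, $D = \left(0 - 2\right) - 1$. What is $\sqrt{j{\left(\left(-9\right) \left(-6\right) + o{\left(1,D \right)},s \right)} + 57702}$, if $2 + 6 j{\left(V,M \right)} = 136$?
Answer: $\frac{\sqrt{519519}}{3} \approx 240.26$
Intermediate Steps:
$D = -3$ ($D = -2 - 1 = -3$)
$o{\left(J,r \right)} = -2 + 5 J$ ($o{\left(J,r \right)} = 5 J - 2 = -2 + 5 J$)
$s = i \sqrt{415}$ ($s = \sqrt{-415} = i \sqrt{415} \approx 20.372 i$)
$j{\left(V,M \right)} = \frac{67}{3}$ ($j{\left(V,M \right)} = - \frac{1}{3} + \frac{1}{6} \cdot 136 = - \frac{1}{3} + \frac{68}{3} = \frac{67}{3}$)
$\sqrt{j{\left(\left(-9\right) \left(-6\right) + o{\left(1,D \right)},s \right)} + 57702} = \sqrt{\frac{67}{3} + 57702} = \sqrt{\frac{173173}{3}} = \frac{\sqrt{519519}}{3}$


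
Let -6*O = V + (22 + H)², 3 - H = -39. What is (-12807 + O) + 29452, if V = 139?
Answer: 95635/6 ≈ 15939.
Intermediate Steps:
H = 42 (H = 3 - 1*(-39) = 3 + 39 = 42)
O = -4235/6 (O = -(139 + (22 + 42)²)/6 = -(139 + 64²)/6 = -(139 + 4096)/6 = -⅙*4235 = -4235/6 ≈ -705.83)
(-12807 + O) + 29452 = (-12807 - 4235/6) + 29452 = -81077/6 + 29452 = 95635/6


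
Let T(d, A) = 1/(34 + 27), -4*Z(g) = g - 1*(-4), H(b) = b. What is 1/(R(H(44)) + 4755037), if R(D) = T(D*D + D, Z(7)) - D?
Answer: 61/290054574 ≈ 2.1031e-7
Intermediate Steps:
Z(g) = -1 - g/4 (Z(g) = -(g - 1*(-4))/4 = -(g + 4)/4 = -(4 + g)/4 = -1 - g/4)
T(d, A) = 1/61
R(D) = 1/61 - D
1/(R(H(44)) + 4755037) = 1/((1/61 - 1*44) + 4755037) = 1/((1/61 - 44) + 4755037) = 1/(-2683/61 + 4755037) = 1/(290054574/61) = 61/290054574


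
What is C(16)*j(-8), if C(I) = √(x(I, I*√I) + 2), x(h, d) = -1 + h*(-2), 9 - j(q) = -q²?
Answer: 73*I*√31 ≈ 406.45*I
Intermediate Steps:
j(q) = 9 + q² (j(q) = 9 - (-1)*q² = 9 + q²)
x(h, d) = -1 - 2*h
C(I) = √(1 - 2*I) (C(I) = √((-1 - 2*I) + 2) = √(1 - 2*I))
C(16)*j(-8) = √(1 - 2*16)*(9 + (-8)²) = √(1 - 32)*(9 + 64) = √(-31)*73 = (I*√31)*73 = 73*I*√31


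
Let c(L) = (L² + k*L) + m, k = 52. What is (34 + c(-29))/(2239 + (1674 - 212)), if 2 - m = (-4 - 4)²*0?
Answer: -631/3701 ≈ -0.17049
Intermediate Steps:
m = 2 (m = 2 - (-4 - 4)²*0 = 2 - (-8)²*0 = 2 - 64*0 = 2 - 1*0 = 2 + 0 = 2)
c(L) = 2 + L² + 52*L (c(L) = (L² + 52*L) + 2 = 2 + L² + 52*L)
(34 + c(-29))/(2239 + (1674 - 212)) = (34 + (2 + (-29)² + 52*(-29)))/(2239 + (1674 - 212)) = (34 + (2 + 841 - 1508))/(2239 + 1462) = (34 - 665)/3701 = -631*1/3701 = -631/3701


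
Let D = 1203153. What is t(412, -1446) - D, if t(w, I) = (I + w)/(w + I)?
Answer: -1203152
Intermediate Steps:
t(w, I) = 1 (t(w, I) = (I + w)/(I + w) = 1)
t(412, -1446) - D = 1 - 1*1203153 = 1 - 1203153 = -1203152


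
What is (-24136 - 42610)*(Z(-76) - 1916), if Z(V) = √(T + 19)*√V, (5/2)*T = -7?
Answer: 127885336 - 1201428*I*√95/5 ≈ 1.2789e+8 - 2.342e+6*I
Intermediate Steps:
T = -14/5 (T = (⅖)*(-7) = -14/5 ≈ -2.8000)
Z(V) = 9*√5*√V/5 (Z(V) = √(-14/5 + 19)*√V = √(81/5)*√V = (9*√5/5)*√V = 9*√5*√V/5)
(-24136 - 42610)*(Z(-76) - 1916) = (-24136 - 42610)*(9*√5*√(-76)/5 - 1916) = -66746*(9*√5*(2*I*√19)/5 - 1916) = -66746*(18*I*√95/5 - 1916) = -66746*(-1916 + 18*I*√95/5) = 127885336 - 1201428*I*√95/5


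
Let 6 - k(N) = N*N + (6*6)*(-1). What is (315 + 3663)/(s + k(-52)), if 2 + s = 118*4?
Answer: -1989/1096 ≈ -1.8148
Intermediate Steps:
k(N) = 42 - N² (k(N) = 6 - (N*N + (6*6)*(-1)) = 6 - (N² + 36*(-1)) = 6 - (N² - 36) = 6 - (-36 + N²) = 6 + (36 - N²) = 42 - N²)
s = 470 (s = -2 + 118*4 = -2 + 472 = 470)
(315 + 3663)/(s + k(-52)) = (315 + 3663)/(470 + (42 - 1*(-52)²)) = 3978/(470 + (42 - 1*2704)) = 3978/(470 + (42 - 2704)) = 3978/(470 - 2662) = 3978/(-2192) = 3978*(-1/2192) = -1989/1096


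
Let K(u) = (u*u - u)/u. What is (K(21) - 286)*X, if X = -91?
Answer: 24206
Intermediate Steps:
K(u) = (u**2 - u)/u
(K(21) - 286)*X = ((-1 + 21) - 286)*(-91) = (20 - 286)*(-91) = -266*(-91) = 24206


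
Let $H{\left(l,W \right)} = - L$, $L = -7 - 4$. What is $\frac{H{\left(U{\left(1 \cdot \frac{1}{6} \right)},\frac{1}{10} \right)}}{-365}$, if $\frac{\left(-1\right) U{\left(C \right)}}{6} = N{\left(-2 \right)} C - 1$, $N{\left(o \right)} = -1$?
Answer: $- \frac{11}{365} \approx -0.030137$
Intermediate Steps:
$L = -11$ ($L = -7 - 4 = -11$)
$U{\left(C \right)} = 6 + 6 C$ ($U{\left(C \right)} = - 6 \left(- C - 1\right) = - 6 \left(-1 - C\right) = 6 + 6 C$)
$H{\left(l,W \right)} = 11$ ($H{\left(l,W \right)} = \left(-1\right) \left(-11\right) = 11$)
$\frac{H{\left(U{\left(1 \cdot \frac{1}{6} \right)},\frac{1}{10} \right)}}{-365} = \frac{11}{-365} = 11 \left(- \frac{1}{365}\right) = - \frac{11}{365}$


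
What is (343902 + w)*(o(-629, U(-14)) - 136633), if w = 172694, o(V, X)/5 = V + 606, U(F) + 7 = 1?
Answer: -70643469808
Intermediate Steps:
U(F) = -6 (U(F) = -7 + 1 = -6)
o(V, X) = 3030 + 5*V (o(V, X) = 5*(V + 606) = 5*(606 + V) = 3030 + 5*V)
(343902 + w)*(o(-629, U(-14)) - 136633) = (343902 + 172694)*((3030 + 5*(-629)) - 136633) = 516596*((3030 - 3145) - 136633) = 516596*(-115 - 136633) = 516596*(-136748) = -70643469808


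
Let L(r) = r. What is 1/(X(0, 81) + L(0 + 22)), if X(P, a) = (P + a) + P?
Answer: 1/103 ≈ 0.0097087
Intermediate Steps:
X(P, a) = a + 2*P
1/(X(0, 81) + L(0 + 22)) = 1/((81 + 2*0) + (0 + 22)) = 1/((81 + 0) + 22) = 1/(81 + 22) = 1/103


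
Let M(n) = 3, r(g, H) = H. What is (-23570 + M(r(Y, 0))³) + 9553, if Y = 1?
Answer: -13990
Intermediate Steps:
(-23570 + M(r(Y, 0))³) + 9553 = (-23570 + 3³) + 9553 = (-23570 + 27) + 9553 = -23543 + 9553 = -13990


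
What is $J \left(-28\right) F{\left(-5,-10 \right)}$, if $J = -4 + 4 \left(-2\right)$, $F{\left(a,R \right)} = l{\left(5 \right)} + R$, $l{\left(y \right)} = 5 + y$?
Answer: $0$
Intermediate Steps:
$F{\left(a,R \right)} = 10 + R$ ($F{\left(a,R \right)} = \left(5 + 5\right) + R = 10 + R$)
$J = -12$ ($J = -4 - 8 = -12$)
$J \left(-28\right) F{\left(-5,-10 \right)} = \left(-12\right) \left(-28\right) \left(10 - 10\right) = 336 \cdot 0 = 0$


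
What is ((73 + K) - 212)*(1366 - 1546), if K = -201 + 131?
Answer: 37620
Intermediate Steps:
K = -70
((73 + K) - 212)*(1366 - 1546) = ((73 - 70) - 212)*(1366 - 1546) = (3 - 212)*(-180) = -209*(-180) = 37620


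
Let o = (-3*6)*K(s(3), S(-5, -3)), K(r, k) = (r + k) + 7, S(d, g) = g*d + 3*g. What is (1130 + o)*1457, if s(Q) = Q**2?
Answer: 1069438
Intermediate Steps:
S(d, g) = 3*g + d*g (S(d, g) = d*g + 3*g = 3*g + d*g)
K(r, k) = 7 + k + r (K(r, k) = (k + r) + 7 = 7 + k + r)
o = -396 (o = (-3*6)*(7 - 3*(3 - 5) + 3**2) = -18*(7 - 3*(-2) + 9) = -18*(7 + 6 + 9) = -18*22 = -396)
(1130 + o)*1457 = (1130 - 396)*1457 = 734*1457 = 1069438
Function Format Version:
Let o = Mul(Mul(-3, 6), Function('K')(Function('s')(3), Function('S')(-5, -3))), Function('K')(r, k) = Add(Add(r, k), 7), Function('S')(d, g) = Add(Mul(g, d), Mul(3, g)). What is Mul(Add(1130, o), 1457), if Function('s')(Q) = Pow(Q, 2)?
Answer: 1069438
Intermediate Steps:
Function('S')(d, g) = Add(Mul(3, g), Mul(d, g)) (Function('S')(d, g) = Add(Mul(d, g), Mul(3, g)) = Add(Mul(3, g), Mul(d, g)))
Function('K')(r, k) = Add(7, k, r) (Function('K')(r, k) = Add(Add(k, r), 7) = Add(7, k, r))
o = -396 (o = Mul(Mul(-3, 6), Add(7, Mul(-3, Add(3, -5)), Pow(3, 2))) = Mul(-18, Add(7, Mul(-3, -2), 9)) = Mul(-18, Add(7, 6, 9)) = Mul(-18, 22) = -396)
Mul(Add(1130, o), 1457) = Mul(Add(1130, -396), 1457) = Mul(734, 1457) = 1069438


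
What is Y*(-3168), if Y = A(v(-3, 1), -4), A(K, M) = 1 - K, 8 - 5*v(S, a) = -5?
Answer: 25344/5 ≈ 5068.8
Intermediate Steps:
v(S, a) = 13/5 (v(S, a) = 8/5 - 1/5*(-5) = 8/5 + 1 = 13/5)
Y = -8/5 (Y = 1 - 1*13/5 = 1 - 13/5 = -8/5 ≈ -1.6000)
Y*(-3168) = -8/5*(-3168) = 25344/5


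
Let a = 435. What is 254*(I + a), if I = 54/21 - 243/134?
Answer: 51910107/469 ≈ 1.1068e+5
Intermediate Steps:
I = 711/938 (I = 54*(1/21) - 243*1/134 = 18/7 - 243/134 = 711/938 ≈ 0.75800)
254*(I + a) = 254*(711/938 + 435) = 254*(408741/938) = 51910107/469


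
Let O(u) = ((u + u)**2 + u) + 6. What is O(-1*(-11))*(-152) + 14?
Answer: -76138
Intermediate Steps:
O(u) = 6 + u + 4*u**2 (O(u) = ((2*u)**2 + u) + 6 = (4*u**2 + u) + 6 = (u + 4*u**2) + 6 = 6 + u + 4*u**2)
O(-1*(-11))*(-152) + 14 = (6 - 1*(-11) + 4*(-1*(-11))**2)*(-152) + 14 = (6 + 11 + 4*11**2)*(-152) + 14 = (6 + 11 + 4*121)*(-152) + 14 = (6 + 11 + 484)*(-152) + 14 = 501*(-152) + 14 = -76152 + 14 = -76138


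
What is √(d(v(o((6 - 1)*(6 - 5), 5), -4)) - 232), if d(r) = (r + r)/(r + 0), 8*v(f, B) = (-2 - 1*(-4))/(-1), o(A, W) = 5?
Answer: I*√230 ≈ 15.166*I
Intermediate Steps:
v(f, B) = -¼ (v(f, B) = ((-2 - 1*(-4))/(-1))/8 = ((-2 + 4)*(-1))/8 = (2*(-1))/8 = (⅛)*(-2) = -¼)
d(r) = 2 (d(r) = (2*r)/r = 2)
√(d(v(o((6 - 1)*(6 - 5), 5), -4)) - 232) = √(2 - 232) = √(-230) = I*√230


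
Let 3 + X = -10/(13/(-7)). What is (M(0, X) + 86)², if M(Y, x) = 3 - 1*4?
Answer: 7225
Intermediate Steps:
X = 31/13 (X = -3 - 10/(13/(-7)) = -3 - 10/(13*(-⅐)) = -3 - 10/(-13/7) = -3 - 10*(-7/13) = -3 + 70/13 = 31/13 ≈ 2.3846)
M(Y, x) = -1 (M(Y, x) = 3 - 4 = -1)
(M(0, X) + 86)² = (-1 + 86)² = 85² = 7225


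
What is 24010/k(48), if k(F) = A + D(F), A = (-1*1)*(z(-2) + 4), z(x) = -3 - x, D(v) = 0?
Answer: -24010/3 ≈ -8003.3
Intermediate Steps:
A = -3 (A = (-1*1)*((-3 - 1*(-2)) + 4) = -((-3 + 2) + 4) = -(-1 + 4) = -1*3 = -3)
k(F) = -3 (k(F) = -3 + 0 = -3)
24010/k(48) = 24010/(-3) = 24010*(-1/3) = -24010/3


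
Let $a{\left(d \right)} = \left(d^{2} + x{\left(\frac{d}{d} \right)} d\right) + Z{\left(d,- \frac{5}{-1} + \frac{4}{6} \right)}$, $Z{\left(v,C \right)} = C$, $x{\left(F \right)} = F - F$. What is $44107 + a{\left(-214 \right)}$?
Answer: $\frac{269726}{3} \approx 89909.0$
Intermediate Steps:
$x{\left(F \right)} = 0$
$a{\left(d \right)} = \frac{17}{3} + d^{2}$ ($a{\left(d \right)} = \left(d^{2} + 0 d\right) + \left(- \frac{5}{-1} + \frac{4}{6}\right) = \left(d^{2} + 0\right) + \left(\left(-5\right) \left(-1\right) + 4 \cdot \frac{1}{6}\right) = d^{2} + \left(5 + \frac{2}{3}\right) = d^{2} + \frac{17}{3} = \frac{17}{3} + d^{2}$)
$44107 + a{\left(-214 \right)} = 44107 + \left(\frac{17}{3} + \left(-214\right)^{2}\right) = 44107 + \left(\frac{17}{3} + 45796\right) = 44107 + \frac{137405}{3} = \frac{269726}{3}$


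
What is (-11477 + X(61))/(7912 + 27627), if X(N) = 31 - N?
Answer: -11507/35539 ≈ -0.32379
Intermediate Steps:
(-11477 + X(61))/(7912 + 27627) = (-11477 + (31 - 1*61))/(7912 + 27627) = (-11477 + (31 - 61))/35539 = (-11477 - 30)*(1/35539) = -11507*1/35539 = -11507/35539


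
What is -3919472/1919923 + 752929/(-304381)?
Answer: -2638578511299/584388082663 ≈ -4.5151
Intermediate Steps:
-3919472/1919923 + 752929/(-304381) = -3919472*1/1919923 + 752929*(-1/304381) = -3919472/1919923 - 752929/304381 = -2638578511299/584388082663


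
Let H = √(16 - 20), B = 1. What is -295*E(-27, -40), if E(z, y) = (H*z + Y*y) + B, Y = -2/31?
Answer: -32745/31 + 15930*I ≈ -1056.3 + 15930.0*I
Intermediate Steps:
Y = -2/31 (Y = -2*1/31 = -2/31 ≈ -0.064516)
H = 2*I (H = √(-4) = 2*I ≈ 2.0*I)
E(z, y) = 1 - 2*y/31 + 2*I*z (E(z, y) = ((2*I)*z - 2*y/31) + 1 = (2*I*z - 2*y/31) + 1 = (-2*y/31 + 2*I*z) + 1 = 1 - 2*y/31 + 2*I*z)
-295*E(-27, -40) = -295*(1 - 2/31*(-40) + 2*I*(-27)) = -295*(1 + 80/31 - 54*I) = -295*(111/31 - 54*I) = -32745/31 + 15930*I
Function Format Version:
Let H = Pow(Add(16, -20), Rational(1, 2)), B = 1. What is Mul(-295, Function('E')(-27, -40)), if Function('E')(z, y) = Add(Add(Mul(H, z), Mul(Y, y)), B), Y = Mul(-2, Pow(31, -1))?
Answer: Add(Rational(-32745, 31), Mul(15930, I)) ≈ Add(-1056.3, Mul(15930., I))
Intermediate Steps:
Y = Rational(-2, 31) (Y = Mul(-2, Rational(1, 31)) = Rational(-2, 31) ≈ -0.064516)
H = Mul(2, I) (H = Pow(-4, Rational(1, 2)) = Mul(2, I) ≈ Mul(2.0000, I))
Function('E')(z, y) = Add(1, Mul(Rational(-2, 31), y), Mul(2, I, z)) (Function('E')(z, y) = Add(Add(Mul(Mul(2, I), z), Mul(Rational(-2, 31), y)), 1) = Add(Add(Mul(2, I, z), Mul(Rational(-2, 31), y)), 1) = Add(Add(Mul(Rational(-2, 31), y), Mul(2, I, z)), 1) = Add(1, Mul(Rational(-2, 31), y), Mul(2, I, z)))
Mul(-295, Function('E')(-27, -40)) = Mul(-295, Add(1, Mul(Rational(-2, 31), -40), Mul(2, I, -27))) = Mul(-295, Add(1, Rational(80, 31), Mul(-54, I))) = Mul(-295, Add(Rational(111, 31), Mul(-54, I))) = Add(Rational(-32745, 31), Mul(15930, I))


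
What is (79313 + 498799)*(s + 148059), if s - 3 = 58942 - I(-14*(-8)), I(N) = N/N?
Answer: 119670918336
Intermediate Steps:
I(N) = 1
s = 58944 (s = 3 + (58942 - 1*1) = 3 + (58942 - 1) = 3 + 58941 = 58944)
(79313 + 498799)*(s + 148059) = (79313 + 498799)*(58944 + 148059) = 578112*207003 = 119670918336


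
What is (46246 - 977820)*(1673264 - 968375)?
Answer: -656656265286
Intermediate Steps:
(46246 - 977820)*(1673264 - 968375) = -931574*704889 = -656656265286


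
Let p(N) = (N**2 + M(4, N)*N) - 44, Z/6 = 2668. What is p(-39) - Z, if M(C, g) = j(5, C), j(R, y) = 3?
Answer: -14648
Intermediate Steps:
M(C, g) = 3
Z = 16008 (Z = 6*2668 = 16008)
p(N) = -44 + N**2 + 3*N (p(N) = (N**2 + 3*N) - 44 = -44 + N**2 + 3*N)
p(-39) - Z = (-44 + (-39)**2 + 3*(-39)) - 1*16008 = (-44 + 1521 - 117) - 16008 = 1360 - 16008 = -14648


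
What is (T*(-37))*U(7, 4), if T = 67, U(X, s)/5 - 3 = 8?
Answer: -136345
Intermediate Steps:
U(X, s) = 55 (U(X, s) = 15 + 5*8 = 15 + 40 = 55)
(T*(-37))*U(7, 4) = (67*(-37))*55 = -2479*55 = -136345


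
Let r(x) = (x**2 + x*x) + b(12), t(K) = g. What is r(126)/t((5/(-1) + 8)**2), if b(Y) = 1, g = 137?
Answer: 31753/137 ≈ 231.77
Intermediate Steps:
t(K) = 137
r(x) = 1 + 2*x**2 (r(x) = (x**2 + x*x) + 1 = (x**2 + x**2) + 1 = 2*x**2 + 1 = 1 + 2*x**2)
r(126)/t((5/(-1) + 8)**2) = (1 + 2*126**2)/137 = (1 + 2*15876)*(1/137) = (1 + 31752)*(1/137) = 31753*(1/137) = 31753/137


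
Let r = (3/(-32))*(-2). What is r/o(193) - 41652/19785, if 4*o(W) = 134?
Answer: -7422039/3534920 ≈ -2.0996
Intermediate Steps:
o(W) = 67/2 (o(W) = (1/4)*134 = 67/2)
r = 3/16 (r = (3*(-1/32))*(-2) = -3/32*(-2) = 3/16 ≈ 0.18750)
r/o(193) - 41652/19785 = 3/(16*(67/2)) - 41652/19785 = (3/16)*(2/67) - 41652*1/19785 = 3/536 - 13884/6595 = -7422039/3534920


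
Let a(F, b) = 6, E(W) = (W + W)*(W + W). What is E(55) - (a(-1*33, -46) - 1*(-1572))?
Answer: 10522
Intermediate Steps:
E(W) = 4*W**2 (E(W) = (2*W)*(2*W) = 4*W**2)
E(55) - (a(-1*33, -46) - 1*(-1572)) = 4*55**2 - (6 - 1*(-1572)) = 4*3025 - (6 + 1572) = 12100 - 1*1578 = 12100 - 1578 = 10522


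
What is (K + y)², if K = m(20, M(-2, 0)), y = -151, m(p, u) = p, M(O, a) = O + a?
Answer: 17161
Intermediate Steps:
K = 20
(K + y)² = (20 - 151)² = (-131)² = 17161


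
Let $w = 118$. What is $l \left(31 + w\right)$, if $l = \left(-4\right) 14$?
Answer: $-8344$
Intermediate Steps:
$l = -56$
$l \left(31 + w\right) = - 56 \left(31 + 118\right) = \left(-56\right) 149 = -8344$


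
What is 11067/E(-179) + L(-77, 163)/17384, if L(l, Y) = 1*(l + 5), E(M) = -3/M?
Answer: 1434899254/2173 ≈ 6.6033e+5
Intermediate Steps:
L(l, Y) = 5 + l (L(l, Y) = 1*(5 + l) = 5 + l)
11067/E(-179) + L(-77, 163)/17384 = 11067/((-3/(-179))) + (5 - 77)/17384 = 11067/((-3*(-1/179))) - 72*1/17384 = 11067/(3/179) - 9/2173 = 11067*(179/3) - 9/2173 = 660331 - 9/2173 = 1434899254/2173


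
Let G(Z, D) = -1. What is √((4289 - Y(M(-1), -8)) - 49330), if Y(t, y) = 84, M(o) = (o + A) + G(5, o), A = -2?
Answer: 95*I*√5 ≈ 212.43*I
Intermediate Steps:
M(o) = -3 + o (M(o) = (o - 2) - 1 = (-2 + o) - 1 = -3 + o)
√((4289 - Y(M(-1), -8)) - 49330) = √((4289 - 1*84) - 49330) = √((4289 - 84) - 49330) = √(4205 - 49330) = √(-45125) = 95*I*√5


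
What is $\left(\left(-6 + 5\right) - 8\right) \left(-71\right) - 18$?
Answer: $621$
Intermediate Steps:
$\left(\left(-6 + 5\right) - 8\right) \left(-71\right) - 18 = \left(-1 - 8\right) \left(-71\right) - 18 = \left(-9\right) \left(-71\right) - 18 = 639 - 18 = 621$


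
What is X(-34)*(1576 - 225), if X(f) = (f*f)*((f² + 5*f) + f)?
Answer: 1486791712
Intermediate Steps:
X(f) = f²*(f² + 6*f)
X(-34)*(1576 - 225) = ((-34)³*(6 - 34))*(1576 - 225) = -39304*(-28)*1351 = 1100512*1351 = 1486791712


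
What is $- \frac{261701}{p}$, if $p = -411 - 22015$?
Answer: $\frac{261701}{22426} \approx 11.67$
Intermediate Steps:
$p = -22426$ ($p = -411 - 22015 = -22426$)
$- \frac{261701}{p} = - \frac{261701}{-22426} = \left(-261701\right) \left(- \frac{1}{22426}\right) = \frac{261701}{22426}$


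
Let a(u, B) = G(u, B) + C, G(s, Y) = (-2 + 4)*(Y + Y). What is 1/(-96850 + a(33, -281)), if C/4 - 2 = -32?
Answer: -1/98094 ≈ -1.0194e-5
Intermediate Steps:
G(s, Y) = 4*Y (G(s, Y) = 2*(2*Y) = 4*Y)
C = -120 (C = 8 + 4*(-32) = 8 - 128 = -120)
a(u, B) = -120 + 4*B (a(u, B) = 4*B - 120 = -120 + 4*B)
1/(-96850 + a(33, -281)) = 1/(-96850 + (-120 + 4*(-281))) = 1/(-96850 + (-120 - 1124)) = 1/(-96850 - 1244) = 1/(-98094) = -1/98094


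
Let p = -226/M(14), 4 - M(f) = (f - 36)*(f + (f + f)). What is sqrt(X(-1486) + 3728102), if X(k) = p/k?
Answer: sqrt(110774904262105974)/172376 ≈ 1930.8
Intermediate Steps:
M(f) = 4 - 3*f*(-36 + f) (M(f) = 4 - (f - 36)*(f + (f + f)) = 4 - (-36 + f)*(f + 2*f) = 4 - (-36 + f)*3*f = 4 - 3*f*(-36 + f))
p = -113/464 (p = -226/(4 - 3*14**2 + 108*14) = -226/(4 - 3*196 + 1512) = -226/(4 - 588 + 1512) = -226/928 = -226*1/928 = -113/464 ≈ -0.24353)
X(k) = -113/(464*k)
sqrt(X(-1486) + 3728102) = sqrt(-113/464/(-1486) + 3728102) = sqrt(-113/464*(-1/1486) + 3728102) = sqrt(113/689504 + 3728102) = sqrt(2570541241521/689504) = sqrt(110774904262105974)/172376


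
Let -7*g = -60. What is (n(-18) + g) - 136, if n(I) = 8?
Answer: -836/7 ≈ -119.43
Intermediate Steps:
g = 60/7 (g = -1/7*(-60) = 60/7 ≈ 8.5714)
(n(-18) + g) - 136 = (8 + 60/7) - 136 = 116/7 - 136 = -836/7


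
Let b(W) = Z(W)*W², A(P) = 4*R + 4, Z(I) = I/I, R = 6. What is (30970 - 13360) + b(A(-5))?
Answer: 18394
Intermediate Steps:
Z(I) = 1
A(P) = 28 (A(P) = 4*6 + 4 = 24 + 4 = 28)
b(W) = W² (b(W) = 1*W² = W²)
(30970 - 13360) + b(A(-5)) = (30970 - 13360) + 28² = 17610 + 784 = 18394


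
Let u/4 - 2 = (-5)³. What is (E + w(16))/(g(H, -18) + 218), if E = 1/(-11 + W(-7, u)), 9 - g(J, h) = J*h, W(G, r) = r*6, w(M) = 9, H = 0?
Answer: 26666/672601 ≈ 0.039646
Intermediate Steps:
u = -492 (u = 8 + 4*(-5)³ = 8 + 4*(-125) = 8 - 500 = -492)
W(G, r) = 6*r
g(J, h) = 9 - J*h
E = -1/2963 (E = 1/(-11 + 6*(-492)) = 1/(-11 - 2952) = 1/(-2963) = -1/2963 ≈ -0.00033750)
(E + w(16))/(g(H, -18) + 218) = (-1/2963 + 9)/((9 - 1*0*(-18)) + 218) = 26666/(2963*((9 + 0) + 218)) = 26666/(2963*(9 + 218)) = (26666/2963)/227 = (26666/2963)*(1/227) = 26666/672601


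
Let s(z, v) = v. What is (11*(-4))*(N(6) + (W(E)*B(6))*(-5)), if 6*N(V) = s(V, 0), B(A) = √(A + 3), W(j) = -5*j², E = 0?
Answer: 0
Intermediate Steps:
B(A) = √(3 + A)
N(V) = 0 (N(V) = (⅙)*0 = 0)
(11*(-4))*(N(6) + (W(E)*B(6))*(-5)) = (11*(-4))*(0 + ((-5*0²)*√(3 + 6))*(-5)) = -44*(0 + ((-5*0)*√9)*(-5)) = -44*(0 + (0*3)*(-5)) = -44*(0 + 0*(-5)) = -44*(0 + 0) = -44*0 = 0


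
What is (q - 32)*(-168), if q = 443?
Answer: -69048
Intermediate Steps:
(q - 32)*(-168) = (443 - 32)*(-168) = 411*(-168) = -69048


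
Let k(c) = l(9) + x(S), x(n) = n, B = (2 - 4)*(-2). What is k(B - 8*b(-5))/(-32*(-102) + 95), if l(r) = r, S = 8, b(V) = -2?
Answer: 17/3359 ≈ 0.0050610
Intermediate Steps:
B = 4 (B = -2*(-2) = 4)
k(c) = 17 (k(c) = 9 + 8 = 17)
k(B - 8*b(-5))/(-32*(-102) + 95) = 17/(-32*(-102) + 95) = 17/(3264 + 95) = 17/3359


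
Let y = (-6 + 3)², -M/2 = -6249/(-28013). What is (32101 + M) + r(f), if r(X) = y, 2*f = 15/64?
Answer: 899484932/28013 ≈ 32110.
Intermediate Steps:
M = -12498/28013 (M = -(-12498)/(-28013) = -(-12498)*(-1)/28013 = -2*6249/28013 = -12498/28013 ≈ -0.44615)
y = 9 (y = (-3)² = 9)
f = 15/128 (f = (15/64)/2 = (15*(1/64))/2 = (½)*(15/64) = 15/128 ≈ 0.11719)
r(X) = 9
(32101 + M) + r(f) = (32101 - 12498/28013) + 9 = 899232815/28013 + 9 = 899484932/28013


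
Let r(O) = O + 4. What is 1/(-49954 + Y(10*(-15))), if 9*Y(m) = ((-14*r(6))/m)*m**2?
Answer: -3/142862 ≈ -2.0999e-5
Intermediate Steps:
r(O) = 4 + O
Y(m) = -140*m/9 (Y(m) = (((-14*(4 + 6))/m)*m**2)/9 = (((-14*10)/m)*m**2)/9 = ((-140/m)*m**2)/9 = (-140*m)/9 = -140*m/9)
1/(-49954 + Y(10*(-15))) = 1/(-49954 - 1400*(-15)/9) = 1/(-49954 - 140/9*(-150)) = 1/(-49954 + 7000/3) = 1/(-142862/3) = -3/142862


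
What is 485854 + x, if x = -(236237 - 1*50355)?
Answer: 299972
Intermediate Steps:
x = -185882 (x = -(236237 - 50355) = -1*185882 = -185882)
485854 + x = 485854 - 185882 = 299972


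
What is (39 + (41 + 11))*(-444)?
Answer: -40404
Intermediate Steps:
(39 + (41 + 11))*(-444) = (39 + 52)*(-444) = 91*(-444) = -40404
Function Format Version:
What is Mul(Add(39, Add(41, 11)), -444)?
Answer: -40404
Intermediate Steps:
Mul(Add(39, Add(41, 11)), -444) = Mul(Add(39, 52), -444) = Mul(91, -444) = -40404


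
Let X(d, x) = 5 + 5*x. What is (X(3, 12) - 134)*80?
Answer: -5520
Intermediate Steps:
(X(3, 12) - 134)*80 = ((5 + 5*12) - 134)*80 = ((5 + 60) - 134)*80 = (65 - 134)*80 = -69*80 = -5520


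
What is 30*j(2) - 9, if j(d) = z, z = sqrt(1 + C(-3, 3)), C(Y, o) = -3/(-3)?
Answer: -9 + 30*sqrt(2) ≈ 33.426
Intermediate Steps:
C(Y, o) = 1 (C(Y, o) = -3*(-1/3) = 1)
z = sqrt(2) (z = sqrt(1 + 1) = sqrt(2) ≈ 1.4142)
j(d) = sqrt(2)
30*j(2) - 9 = 30*sqrt(2) - 9 = -9 + 30*sqrt(2)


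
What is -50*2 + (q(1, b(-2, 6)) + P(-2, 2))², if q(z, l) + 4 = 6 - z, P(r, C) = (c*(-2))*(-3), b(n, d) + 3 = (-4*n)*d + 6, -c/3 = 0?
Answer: -99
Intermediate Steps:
c = 0 (c = -3*0 = 0)
b(n, d) = 3 - 4*d*n (b(n, d) = -3 + ((-4*n)*d + 6) = -3 + (-4*d*n + 6) = -3 + (6 - 4*d*n) = 3 - 4*d*n)
P(r, C) = 0 (P(r, C) = (0*(-2))*(-3) = 0*(-3) = 0)
q(z, l) = 2 - z (q(z, l) = -4 + (6 - z) = 2 - z)
-50*2 + (q(1, b(-2, 6)) + P(-2, 2))² = -50*2 + ((2 - 1*1) + 0)² = -100 + ((2 - 1) + 0)² = -100 + (1 + 0)² = -100 + 1² = -100 + 1 = -99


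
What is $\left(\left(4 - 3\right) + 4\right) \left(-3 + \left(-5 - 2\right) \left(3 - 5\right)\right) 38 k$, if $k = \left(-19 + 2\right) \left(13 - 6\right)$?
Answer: $-248710$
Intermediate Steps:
$k = -119$ ($k = \left(-17\right) 7 = -119$)
$\left(\left(4 - 3\right) + 4\right) \left(-3 + \left(-5 - 2\right) \left(3 - 5\right)\right) 38 k = \left(\left(4 - 3\right) + 4\right) \left(-3 + \left(-5 - 2\right) \left(3 - 5\right)\right) 38 \left(-119\right) = \left(1 + 4\right) \left(-3 - -14\right) 38 \left(-119\right) = 5 \left(-3 + 14\right) 38 \left(-119\right) = 5 \cdot 11 \cdot 38 \left(-119\right) = 55 \cdot 38 \left(-119\right) = 2090 \left(-119\right) = -248710$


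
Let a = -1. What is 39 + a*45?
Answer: -6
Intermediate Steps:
39 + a*45 = 39 - 1*45 = 39 - 45 = -6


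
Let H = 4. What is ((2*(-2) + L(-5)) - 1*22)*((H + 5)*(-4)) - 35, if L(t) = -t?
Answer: 721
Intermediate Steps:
((2*(-2) + L(-5)) - 1*22)*((H + 5)*(-4)) - 35 = ((2*(-2) - 1*(-5)) - 1*22)*((4 + 5)*(-4)) - 35 = ((-4 + 5) - 22)*(9*(-4)) - 35 = (1 - 22)*(-36) - 35 = -21*(-36) - 35 = 756 - 35 = 721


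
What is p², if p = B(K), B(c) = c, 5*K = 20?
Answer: 16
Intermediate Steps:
K = 4 (K = (⅕)*20 = 4)
p = 4
p² = 4² = 16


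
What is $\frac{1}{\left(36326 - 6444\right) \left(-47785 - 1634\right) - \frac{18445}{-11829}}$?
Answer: $- \frac{11829}{17468340384137} \approx -6.7717 \cdot 10^{-10}$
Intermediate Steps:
$\frac{1}{\left(36326 - 6444\right) \left(-47785 - 1634\right) - \frac{18445}{-11829}} = \frac{1}{29882 \left(-49419\right) - - \frac{18445}{11829}} = \frac{1}{-1476738558 + \frac{18445}{11829}} = \frac{1}{- \frac{17468340384137}{11829}} = - \frac{11829}{17468340384137}$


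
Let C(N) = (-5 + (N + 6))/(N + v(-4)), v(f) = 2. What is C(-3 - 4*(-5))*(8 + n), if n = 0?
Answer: 144/19 ≈ 7.5789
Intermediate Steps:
C(N) = (1 + N)/(2 + N) (C(N) = (-5 + (N + 6))/(N + 2) = (-5 + (6 + N))/(2 + N) = (1 + N)/(2 + N))
C(-3 - 4*(-5))*(8 + n) = ((1 + (-3 - 4*(-5)))/(2 + (-3 - 4*(-5))))*(8 + 0) = ((1 + (-3 + 20))/(2 + (-3 + 20)))*8 = ((1 + 17)/(2 + 17))*8 = (18/19)*8 = 144/19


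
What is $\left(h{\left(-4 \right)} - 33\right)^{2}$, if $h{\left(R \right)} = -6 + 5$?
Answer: $1156$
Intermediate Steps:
$h{\left(R \right)} = -1$
$\left(h{\left(-4 \right)} - 33\right)^{2} = \left(-1 - 33\right)^{2} = \left(-34\right)^{2} = 1156$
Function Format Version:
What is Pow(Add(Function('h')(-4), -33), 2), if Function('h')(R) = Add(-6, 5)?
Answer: 1156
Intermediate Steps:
Function('h')(R) = -1
Pow(Add(Function('h')(-4), -33), 2) = Pow(Add(-1, -33), 2) = Pow(-34, 2) = 1156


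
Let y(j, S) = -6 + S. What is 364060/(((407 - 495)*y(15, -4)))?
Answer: 18203/44 ≈ 413.70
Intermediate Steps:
364060/(((407 - 495)*y(15, -4))) = 364060/(((407 - 495)*(-6 - 4))) = 364060/((-88*(-10))) = 364060/880 = 364060*(1/880) = 18203/44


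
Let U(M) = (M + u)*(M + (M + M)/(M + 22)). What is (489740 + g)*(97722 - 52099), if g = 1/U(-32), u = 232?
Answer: 114398249016777/5120 ≈ 2.2343e+10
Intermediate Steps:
U(M) = (232 + M)*(M + 2*M/(22 + M)) (U(M) = (M + 232)*(M + (M + M)/(M + 22)) = (232 + M)*(M + (2*M)/(22 + M)) = (232 + M)*(M + 2*M/(22 + M)))
g = -1/5120 (g = 1/(-32*(5568 + (-32)² + 256*(-32))/(22 - 32)) = 1/(-32*(5568 + 1024 - 8192)/(-10)) = 1/(-32*(-⅒)*(-1600)) = 1/(-5120) = -1/5120 ≈ -0.00019531)
(489740 + g)*(97722 - 52099) = (489740 - 1/5120)*(97722 - 52099) = (2507468799/5120)*45623 = 114398249016777/5120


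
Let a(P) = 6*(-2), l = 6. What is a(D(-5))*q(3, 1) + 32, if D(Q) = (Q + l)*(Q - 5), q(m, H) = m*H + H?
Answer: -16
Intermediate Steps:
q(m, H) = H + H*m (q(m, H) = H*m + H = H + H*m)
D(Q) = (-5 + Q)*(6 + Q) (D(Q) = (Q + 6)*(Q - 5) = (6 + Q)*(-5 + Q) = (-5 + Q)*(6 + Q))
a(P) = -12
a(D(-5))*q(3, 1) + 32 = -12*(1 + 3) + 32 = -12*4 + 32 = -48 + 32 = -16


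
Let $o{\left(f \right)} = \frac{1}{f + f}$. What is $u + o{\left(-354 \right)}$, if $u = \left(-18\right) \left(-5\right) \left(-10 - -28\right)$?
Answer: $\frac{1146959}{708} \approx 1620.0$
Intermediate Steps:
$o{\left(f \right)} = \frac{1}{2 f}$
$u = 1620$ ($u = 90 \left(-10 + 28\right) = 90 \cdot 18 = 1620$)
$u + o{\left(-354 \right)} = 1620 + \frac{1}{2 \left(-354\right)} = 1620 + \frac{1}{2} \left(- \frac{1}{354}\right) = 1620 - \frac{1}{708} = \frac{1146959}{708}$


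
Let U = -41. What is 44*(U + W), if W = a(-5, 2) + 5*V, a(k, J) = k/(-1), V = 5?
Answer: -484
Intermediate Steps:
a(k, J) = -k (a(k, J) = k*(-1) = -k)
W = 30 (W = -1*(-5) + 5*5 = 5 + 25 = 30)
44*(U + W) = 44*(-41 + 30) = 44*(-11) = -484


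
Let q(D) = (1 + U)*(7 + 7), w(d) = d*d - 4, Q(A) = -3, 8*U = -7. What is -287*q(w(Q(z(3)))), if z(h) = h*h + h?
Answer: -2009/4 ≈ -502.25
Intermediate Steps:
U = -7/8 (U = (1/8)*(-7) = -7/8 ≈ -0.87500)
z(h) = h + h**2 (z(h) = h**2 + h = h + h**2)
w(d) = -4 + d**2 (w(d) = d**2 - 4 = -4 + d**2)
q(D) = 7/4 (q(D) = (1 - 7/8)*(7 + 7) = (1/8)*14 = 7/4)
-287*q(w(Q(z(3)))) = -287*7/4 = -2009/4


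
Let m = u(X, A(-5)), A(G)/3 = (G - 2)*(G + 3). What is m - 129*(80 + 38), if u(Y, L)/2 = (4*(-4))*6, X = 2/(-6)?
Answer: -15414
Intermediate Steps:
X = -⅓ (X = 2*(-⅙) = -⅓ ≈ -0.33333)
A(G) = 3*(-2 + G)*(3 + G) (A(G) = 3*((G - 2)*(G + 3)) = 3*((-2 + G)*(3 + G)) = 3*(-2 + G)*(3 + G))
u(Y, L) = -192 (u(Y, L) = 2*((4*(-4))*6) = 2*(-16*6) = 2*(-96) = -192)
m = -192
m - 129*(80 + 38) = -192 - 129*(80 + 38) = -192 - 129*118 = -192 - 15222 = -15414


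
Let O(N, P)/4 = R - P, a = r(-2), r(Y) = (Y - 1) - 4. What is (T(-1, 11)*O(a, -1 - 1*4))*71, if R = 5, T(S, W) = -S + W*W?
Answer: 346480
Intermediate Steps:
r(Y) = -5 + Y (r(Y) = (-1 + Y) - 4 = -5 + Y)
a = -7 (a = -5 - 2 = -7)
T(S, W) = W**2 - S (T(S, W) = -S + W**2 = W**2 - S)
O(N, P) = 20 - 4*P (O(N, P) = 4*(5 - P) = 20 - 4*P)
(T(-1, 11)*O(a, -1 - 1*4))*71 = ((11**2 - 1*(-1))*(20 - 4*(-1 - 1*4)))*71 = ((121 + 1)*(20 - 4*(-1 - 4)))*71 = (122*(20 - 4*(-5)))*71 = (122*(20 + 20))*71 = (122*40)*71 = 4880*71 = 346480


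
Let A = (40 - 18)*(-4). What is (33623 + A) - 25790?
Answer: 7745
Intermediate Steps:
A = -88 (A = 22*(-4) = -88)
(33623 + A) - 25790 = (33623 - 88) - 25790 = 33535 - 25790 = 7745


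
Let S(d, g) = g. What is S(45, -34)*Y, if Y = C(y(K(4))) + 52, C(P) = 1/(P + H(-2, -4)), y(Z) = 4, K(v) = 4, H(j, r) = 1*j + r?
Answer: -1751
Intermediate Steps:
H(j, r) = j + r
C(P) = 1/(-6 + P) (C(P) = 1/(P + (-2 - 4)) = 1/(P - 6) = 1/(-6 + P))
Y = 103/2 (Y = 1/(-6 + 4) + 52 = 1/(-2) + 52 = -1/2 + 52 = 103/2 ≈ 51.500)
S(45, -34)*Y = -34*103/2 = -1751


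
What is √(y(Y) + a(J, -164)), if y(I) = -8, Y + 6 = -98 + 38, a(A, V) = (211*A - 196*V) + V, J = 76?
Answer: 2*√12002 ≈ 219.11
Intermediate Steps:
a(A, V) = -195*V + 211*A (a(A, V) = (-196*V + 211*A) + V = -195*V + 211*A)
Y = -66 (Y = -6 + (-98 + 38) = -6 - 60 = -66)
√(y(Y) + a(J, -164)) = √(-8 + (-195*(-164) + 211*76)) = √(-8 + (31980 + 16036)) = √(-8 + 48016) = √48008 = 2*√12002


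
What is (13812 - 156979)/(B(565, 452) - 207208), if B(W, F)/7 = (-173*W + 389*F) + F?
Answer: -143167/342537 ≈ -0.41796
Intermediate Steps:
B(W, F) = -1211*W + 2730*F (B(W, F) = 7*((-173*W + 389*F) + F) = 7*(-173*W + 390*F) = -1211*W + 2730*F)
(13812 - 156979)/(B(565, 452) - 207208) = (13812 - 156979)/((-1211*565 + 2730*452) - 207208) = -143167/((-684215 + 1233960) - 207208) = -143167/(549745 - 207208) = -143167/342537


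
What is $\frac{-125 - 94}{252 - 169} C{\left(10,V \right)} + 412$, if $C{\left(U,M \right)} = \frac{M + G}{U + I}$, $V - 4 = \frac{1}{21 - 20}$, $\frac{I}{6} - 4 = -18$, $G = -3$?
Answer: $\frac{1265471}{3071} \approx 412.07$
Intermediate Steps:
$I = -84$ ($I = 24 + 6 \left(-18\right) = 24 - 108 = -84$)
$V = 5$ ($V = 4 + \frac{1}{21 - 20} = 4 + 1^{-1} = 4 + 1 = 5$)
$C{\left(U,M \right)} = \frac{-3 + M}{-84 + U}$ ($C{\left(U,M \right)} = \frac{M - 3}{U - 84} = \frac{-3 + M}{-84 + U}$)
$\frac{-125 - 94}{252 - 169} C{\left(10,V \right)} + 412 = \frac{-125 - 94}{252 - 169} \frac{-3 + 5}{-84 + 10} + 412 = - \frac{219}{83} \frac{1}{-74} \cdot 2 + 412 = \left(-219\right) \frac{1}{83} \left(\left(- \frac{1}{74}\right) 2\right) + 412 = \left(- \frac{219}{83}\right) \left(- \frac{1}{37}\right) + 412 = \frac{219}{3071} + 412 = \frac{1265471}{3071}$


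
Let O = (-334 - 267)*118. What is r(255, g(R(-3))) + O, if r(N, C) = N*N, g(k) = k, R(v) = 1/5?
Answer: -5893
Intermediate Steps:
R(v) = ⅕
r(N, C) = N²
O = -70918 (O = -601*118 = -70918)
r(255, g(R(-3))) + O = 255² - 70918 = 65025 - 70918 = -5893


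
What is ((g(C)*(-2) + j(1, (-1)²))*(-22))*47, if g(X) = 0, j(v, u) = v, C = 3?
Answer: -1034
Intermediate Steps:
((g(C)*(-2) + j(1, (-1)²))*(-22))*47 = ((0*(-2) + 1)*(-22))*47 = ((0 + 1)*(-22))*47 = (1*(-22))*47 = -22*47 = -1034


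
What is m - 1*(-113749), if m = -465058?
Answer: -351309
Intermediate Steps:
m - 1*(-113749) = -465058 - 1*(-113749) = -465058 + 113749 = -351309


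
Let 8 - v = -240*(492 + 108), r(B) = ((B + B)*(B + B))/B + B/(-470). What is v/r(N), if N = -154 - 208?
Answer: -33841880/340099 ≈ -99.506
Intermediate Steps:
N = -362
r(B) = 1879*B/470 (r(B) = ((2*B)*(2*B))/B + B*(-1/470) = (4*B²)/B - B/470 = 4*B - B/470 = 1879*B/470)
v = 144008 (v = 8 - (-240)*(492 + 108) = 8 - (-240)*600 = 8 - 1*(-144000) = 8 + 144000 = 144008)
v/r(N) = 144008/(((1879/470)*(-362))) = 144008/(-340099/235) = 144008*(-235/340099) = -33841880/340099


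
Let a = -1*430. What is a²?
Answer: 184900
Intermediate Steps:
a = -430
a² = (-430)² = 184900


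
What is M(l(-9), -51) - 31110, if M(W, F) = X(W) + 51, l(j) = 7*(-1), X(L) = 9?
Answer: -31050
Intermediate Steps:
l(j) = -7
M(W, F) = 60 (M(W, F) = 9 + 51 = 60)
M(l(-9), -51) - 31110 = 60 - 31110 = -31050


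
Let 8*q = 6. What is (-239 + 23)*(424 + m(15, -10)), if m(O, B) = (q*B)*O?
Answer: -67284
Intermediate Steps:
q = ¾ (q = (⅛)*6 = ¾ ≈ 0.75000)
m(O, B) = 3*B*O/4 (m(O, B) = (3*B/4)*O = 3*B*O/4)
(-239 + 23)*(424 + m(15, -10)) = (-239 + 23)*(424 + (¾)*(-10)*15) = -216*(424 - 225/2) = -216*623/2 = -67284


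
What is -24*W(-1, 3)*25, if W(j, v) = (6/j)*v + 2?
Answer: 9600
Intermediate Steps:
W(j, v) = 2 + 6*v/j (W(j, v) = 6*v/j + 2 = 2 + 6*v/j)
-24*W(-1, 3)*25 = -24*(2 + 6*3/(-1))*25 = -24*(2 + 6*3*(-1))*25 = -24*(2 - 18)*25 = -24*(-16)*25 = 384*25 = 9600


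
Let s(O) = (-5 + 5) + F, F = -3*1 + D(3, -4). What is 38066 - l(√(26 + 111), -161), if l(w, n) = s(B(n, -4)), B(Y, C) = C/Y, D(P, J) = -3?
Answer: 38072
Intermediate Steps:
F = -6 (F = -3*1 - 3 = -3 - 3 = -6)
s(O) = -6 (s(O) = (-5 + 5) - 6 = 0 - 6 = -6)
l(w, n) = -6
38066 - l(√(26 + 111), -161) = 38066 - 1*(-6) = 38066 + 6 = 38072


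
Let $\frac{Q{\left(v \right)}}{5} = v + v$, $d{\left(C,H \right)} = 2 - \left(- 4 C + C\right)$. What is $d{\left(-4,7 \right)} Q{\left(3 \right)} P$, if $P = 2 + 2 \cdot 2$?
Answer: $-1800$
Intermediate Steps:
$d{\left(C,H \right)} = 2 + 3 C$ ($d{\left(C,H \right)} = 2 - - 3 C = 2 + 3 C$)
$P = 6$ ($P = 2 + 4 = 6$)
$Q{\left(v \right)} = 10 v$ ($Q{\left(v \right)} = 5 \left(v + v\right) = 5 \cdot 2 v = 10 v$)
$d{\left(-4,7 \right)} Q{\left(3 \right)} P = \left(2 + 3 \left(-4\right)\right) 10 \cdot 3 \cdot 6 = \left(2 - 12\right) 30 \cdot 6 = \left(-10\right) 30 \cdot 6 = \left(-300\right) 6 = -1800$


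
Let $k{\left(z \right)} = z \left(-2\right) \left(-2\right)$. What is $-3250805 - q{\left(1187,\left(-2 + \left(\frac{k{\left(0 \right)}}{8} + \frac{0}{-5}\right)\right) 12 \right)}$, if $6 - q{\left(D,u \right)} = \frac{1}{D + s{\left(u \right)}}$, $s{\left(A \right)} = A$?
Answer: $- \frac{3780693192}{1163} \approx -3.2508 \cdot 10^{6}$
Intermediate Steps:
$k{\left(z \right)} = 4 z$ ($k{\left(z \right)} = - 2 z \left(-2\right) = 4 z$)
$q{\left(D,u \right)} = 6 - \frac{1}{D + u}$
$-3250805 - q{\left(1187,\left(-2 + \left(\frac{k{\left(0 \right)}}{8} + \frac{0}{-5}\right)\right) 12 \right)} = -3250805 - \frac{-1 + 6 \cdot 1187 + 6 \left(-2 + \left(\frac{4 \cdot 0}{8} + \frac{0}{-5}\right)\right) 12}{1187 + \left(-2 + \left(\frac{4 \cdot 0}{8} + \frac{0}{-5}\right)\right) 12} = -3250805 - \frac{-1 + 7122 + 6 \left(-2 + \left(0 \cdot \frac{1}{8} + 0 \left(- \frac{1}{5}\right)\right)\right) 12}{1187 + \left(-2 + \left(0 \cdot \frac{1}{8} + 0 \left(- \frac{1}{5}\right)\right)\right) 12} = -3250805 - \frac{-1 + 7122 + 6 \left(-2 + \left(0 + 0\right)\right) 12}{1187 + \left(-2 + \left(0 + 0\right)\right) 12} = -3250805 - \frac{-1 + 7122 + 6 \left(-2 + 0\right) 12}{1187 + \left(-2 + 0\right) 12} = -3250805 - \frac{-1 + 7122 + 6 \left(\left(-2\right) 12\right)}{1187 - 24} = -3250805 - \frac{-1 + 7122 + 6 \left(-24\right)}{1187 - 24} = -3250805 - \frac{-1 + 7122 - 144}{1163} = -3250805 - \frac{1}{1163} \cdot 6977 = -3250805 - \frac{6977}{1163} = - \frac{3780693192}{1163}$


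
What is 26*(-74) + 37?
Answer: -1887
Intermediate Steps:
26*(-74) + 37 = -1924 + 37 = -1887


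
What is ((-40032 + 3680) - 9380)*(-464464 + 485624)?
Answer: -967689120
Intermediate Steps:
((-40032 + 3680) - 9380)*(-464464 + 485624) = (-36352 - 9380)*21160 = -45732*21160 = -967689120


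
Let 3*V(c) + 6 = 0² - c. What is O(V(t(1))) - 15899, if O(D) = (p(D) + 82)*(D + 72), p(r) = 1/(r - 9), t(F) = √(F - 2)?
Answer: -11080239/1090 - 88651*I/3270 ≈ -10165.0 - 27.11*I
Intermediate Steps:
t(F) = √(-2 + F)
p(r) = 1/(-9 + r)
V(c) = -2 - c/3 (V(c) = -2 + (0² - c)/3 = -2 + (0 - c)/3 = -2 + (-c)/3 = -2 - c/3)
O(D) = (72 + D)*(82 + 1/(-9 + D)) (O(D) = (1/(-9 + D) + 82)*(D + 72) = (82 + 1/(-9 + D))*(72 + D) = (72 + D)*(82 + 1/(-9 + D)))
O(V(t(1))) - 15899 = (-53064 + 82*(-2 - √(-2 + 1)/3)² + 5167*(-2 - √(-2 + 1)/3))/(-9 + (-2 - √(-2 + 1)/3)) - 15899 = (-53064 + 82*(-2 - I/3)² + 5167*(-2 - I/3))/(-9 + (-2 - I/3)) - 15899 = (-53064 + 82*(-2 - I/3)² + (-10334 - 5167*I/3))/(-11 - I/3) - 15899 = (9*(-11 + I/3)/1090)*(-63398 + 82*(-2 - I/3)² - 5167*I/3) - 15899 = 9*(-11 + I/3)*(-63398 + 82*(-2 - I/3)² - 5167*I/3)/1090 - 15899 = -15899 + 9*(-11 + I/3)*(-63398 + 82*(-2 - I/3)² - 5167*I/3)/1090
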